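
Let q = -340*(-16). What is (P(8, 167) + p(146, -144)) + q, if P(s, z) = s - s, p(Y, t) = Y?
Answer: 5586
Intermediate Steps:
P(s, z) = 0
q = 5440
(P(8, 167) + p(146, -144)) + q = (0 + 146) + 5440 = 146 + 5440 = 5586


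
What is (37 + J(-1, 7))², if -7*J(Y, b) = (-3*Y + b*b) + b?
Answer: 40000/49 ≈ 816.33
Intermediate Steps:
J(Y, b) = -b/7 - b²/7 + 3*Y/7 (J(Y, b) = -((-3*Y + b*b) + b)/7 = -((-3*Y + b²) + b)/7 = -((b² - 3*Y) + b)/7 = -(b + b² - 3*Y)/7 = -b/7 - b²/7 + 3*Y/7)
(37 + J(-1, 7))² = (37 + (-⅐*7 - ⅐*7² + (3/7)*(-1)))² = (37 + (-1 - ⅐*49 - 3/7))² = (37 + (-1 - 7 - 3/7))² = (37 - 59/7)² = (200/7)² = 40000/49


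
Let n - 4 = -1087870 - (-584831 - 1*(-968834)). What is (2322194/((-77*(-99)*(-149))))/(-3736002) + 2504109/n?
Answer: -84333831628619950/49569883879794201 ≈ -1.7013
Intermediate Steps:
n = -1471869 (n = 4 + (-1087870 - (-584831 - 1*(-968834))) = 4 + (-1087870 - (-584831 + 968834)) = 4 + (-1087870 - 1*384003) = 4 + (-1087870 - 384003) = 4 - 1471873 = -1471869)
(2322194/((-77*(-99)*(-149))))/(-3736002) + 2504109/n = (2322194/((-77*(-99)*(-149))))/(-3736002) + 2504109/(-1471869) = (2322194/((7623*(-149))))*(-1/3736002) + 2504109*(-1/1471869) = (2322194/(-1135827))*(-1/3736002) - 834703/490623 = (2322194*(-1/1135827))*(-1/3736002) - 834703/490623 = -331742/162261*(-1/3736002) - 834703/490623 = 165871/303103710261 - 834703/490623 = -84333831628619950/49569883879794201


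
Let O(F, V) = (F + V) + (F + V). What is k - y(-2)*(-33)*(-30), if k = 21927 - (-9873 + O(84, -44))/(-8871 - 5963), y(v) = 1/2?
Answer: 317912495/14834 ≈ 21431.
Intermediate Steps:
O(F, V) = 2*F + 2*V
y(v) = ½
k = 325255325/14834 (k = 21927 - (-9873 + (2*84 + 2*(-44)))/(-8871 - 5963) = 21927 - (-9873 + (168 - 88))/(-14834) = 21927 - (-9873 + 80)*(-1)/14834 = 21927 - (-9793)*(-1)/14834 = 21927 - 1*9793/14834 = 21927 - 9793/14834 = 325255325/14834 ≈ 21926.)
k - y(-2)*(-33)*(-30) = 325255325/14834 - (½)*(-33)*(-30) = 325255325/14834 - (-33)*(-30)/2 = 325255325/14834 - 1*495 = 325255325/14834 - 495 = 317912495/14834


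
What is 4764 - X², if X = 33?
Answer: 3675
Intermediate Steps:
4764 - X² = 4764 - 1*33² = 4764 - 1*1089 = 4764 - 1089 = 3675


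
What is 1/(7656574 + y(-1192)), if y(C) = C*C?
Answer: 1/9077438 ≈ 1.1016e-7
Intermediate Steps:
y(C) = C²
1/(7656574 + y(-1192)) = 1/(7656574 + (-1192)²) = 1/(7656574 + 1420864) = 1/9077438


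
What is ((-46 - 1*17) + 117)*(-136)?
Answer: -7344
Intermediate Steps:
((-46 - 1*17) + 117)*(-136) = ((-46 - 17) + 117)*(-136) = (-63 + 117)*(-136) = 54*(-136) = -7344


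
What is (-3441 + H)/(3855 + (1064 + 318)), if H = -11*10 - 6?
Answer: -3557/5237 ≈ -0.67921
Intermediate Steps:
H = -116 (H = -110 - 6 = -116)
(-3441 + H)/(3855 + (1064 + 318)) = (-3441 - 116)/(3855 + (1064 + 318)) = -3557/(3855 + 1382) = -3557/5237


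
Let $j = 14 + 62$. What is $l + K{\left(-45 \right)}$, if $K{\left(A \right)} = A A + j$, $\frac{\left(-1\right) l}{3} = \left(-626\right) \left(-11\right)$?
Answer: $-18557$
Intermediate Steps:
$j = 76$
$l = -20658$ ($l = - 3 \left(\left(-626\right) \left(-11\right)\right) = \left(-3\right) 6886 = -20658$)
$K{\left(A \right)} = 76 + A^{2}$ ($K{\left(A \right)} = A A + 76 = A^{2} + 76 = 76 + A^{2}$)
$l + K{\left(-45 \right)} = -20658 + \left(76 + \left(-45\right)^{2}\right) = -20658 + \left(76 + 2025\right) = -20658 + 2101 = -18557$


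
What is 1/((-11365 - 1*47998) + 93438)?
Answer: 1/34075 ≈ 2.9347e-5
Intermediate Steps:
1/((-11365 - 1*47998) + 93438) = 1/((-11365 - 47998) + 93438) = 1/(-59363 + 93438) = 1/34075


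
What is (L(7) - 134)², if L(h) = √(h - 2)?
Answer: (134 - √5)² ≈ 17362.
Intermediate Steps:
L(h) = √(-2 + h)
(L(7) - 134)² = (√(-2 + 7) - 134)² = (√5 - 134)² = (-134 + √5)²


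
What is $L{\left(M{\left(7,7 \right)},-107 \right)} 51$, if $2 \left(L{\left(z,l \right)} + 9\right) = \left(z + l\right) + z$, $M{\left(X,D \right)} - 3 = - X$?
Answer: $- \frac{6783}{2} \approx -3391.5$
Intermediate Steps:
$M{\left(X,D \right)} = 3 - X$
$L{\left(z,l \right)} = -9 + z + \frac{l}{2}$ ($L{\left(z,l \right)} = -9 + \frac{\left(z + l\right) + z}{2} = -9 + \frac{\left(l + z\right) + z}{2} = -9 + \frac{l + 2 z}{2} = -9 + \left(z + \frac{l}{2}\right) = -9 + z + \frac{l}{2}$)
$L{\left(M{\left(7,7 \right)},-107 \right)} 51 = \left(-9 + \left(3 - 7\right) + \frac{1}{2} \left(-107\right)\right) 51 = \left(-9 + \left(3 - 7\right) - \frac{107}{2}\right) 51 = \left(-9 - 4 - \frac{107}{2}\right) 51 = \left(- \frac{133}{2}\right) 51 = - \frac{6783}{2}$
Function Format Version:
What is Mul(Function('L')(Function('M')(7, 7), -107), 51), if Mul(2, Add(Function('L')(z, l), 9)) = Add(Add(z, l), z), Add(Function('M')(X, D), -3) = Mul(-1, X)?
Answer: Rational(-6783, 2) ≈ -3391.5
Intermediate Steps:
Function('M')(X, D) = Add(3, Mul(-1, X))
Function('L')(z, l) = Add(-9, z, Mul(Rational(1, 2), l)) (Function('L')(z, l) = Add(-9, Mul(Rational(1, 2), Add(Add(z, l), z))) = Add(-9, Mul(Rational(1, 2), Add(Add(l, z), z))) = Add(-9, Mul(Rational(1, 2), Add(l, Mul(2, z)))) = Add(-9, Add(z, Mul(Rational(1, 2), l))) = Add(-9, z, Mul(Rational(1, 2), l)))
Mul(Function('L')(Function('M')(7, 7), -107), 51) = Mul(Add(-9, Add(3, Mul(-1, 7)), Mul(Rational(1, 2), -107)), 51) = Mul(Add(-9, Add(3, -7), Rational(-107, 2)), 51) = Mul(Add(-9, -4, Rational(-107, 2)), 51) = Mul(Rational(-133, 2), 51) = Rational(-6783, 2)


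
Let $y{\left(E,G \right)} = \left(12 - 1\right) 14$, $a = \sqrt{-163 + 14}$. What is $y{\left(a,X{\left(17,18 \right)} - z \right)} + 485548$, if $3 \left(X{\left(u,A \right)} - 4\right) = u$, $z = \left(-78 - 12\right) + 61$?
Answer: $485702$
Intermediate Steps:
$z = -29$ ($z = -90 + 61 = -29$)
$X{\left(u,A \right)} = 4 + \frac{u}{3}$
$a = i \sqrt{149}$ ($a = \sqrt{-149} = i \sqrt{149} \approx 12.207 i$)
$y{\left(E,G \right)} = 154$ ($y{\left(E,G \right)} = 11 \cdot 14 = 154$)
$y{\left(a,X{\left(17,18 \right)} - z \right)} + 485548 = 154 + 485548 = 485702$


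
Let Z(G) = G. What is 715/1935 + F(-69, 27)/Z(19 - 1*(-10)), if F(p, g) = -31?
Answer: -7850/11223 ≈ -0.69946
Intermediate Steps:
715/1935 + F(-69, 27)/Z(19 - 1*(-10)) = 715/1935 - 31/(19 - 1*(-10)) = 715*(1/1935) - 31/(19 + 10) = 143/387 - 31/29 = -7850/11223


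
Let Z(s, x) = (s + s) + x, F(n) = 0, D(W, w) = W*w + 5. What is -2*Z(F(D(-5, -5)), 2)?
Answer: -4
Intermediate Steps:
D(W, w) = 5 + W*w
Z(s, x) = x + 2*s (Z(s, x) = 2*s + x = x + 2*s)
-2*Z(F(D(-5, -5)), 2) = -2*(2 + 2*0) = -2*(2 + 0) = -2*2 = -4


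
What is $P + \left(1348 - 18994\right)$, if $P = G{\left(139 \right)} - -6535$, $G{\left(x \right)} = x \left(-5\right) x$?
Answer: $-107716$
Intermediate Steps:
$G{\left(x \right)} = - 5 x^{2}$ ($G{\left(x \right)} = - 5 x x = - 5 x^{2}$)
$P = -90070$ ($P = - 5 \cdot 139^{2} - -6535 = \left(-5\right) 19321 + 6535 = -96605 + 6535 = -90070$)
$P + \left(1348 - 18994\right) = -90070 + \left(1348 - 18994\right) = -90070 - 17646 = -107716$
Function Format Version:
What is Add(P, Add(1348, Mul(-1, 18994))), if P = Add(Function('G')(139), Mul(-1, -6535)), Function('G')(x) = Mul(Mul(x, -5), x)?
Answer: -107716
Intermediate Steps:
Function('G')(x) = Mul(-5, Pow(x, 2)) (Function('G')(x) = Mul(Mul(-5, x), x) = Mul(-5, Pow(x, 2)))
P = -90070 (P = Add(Mul(-5, Pow(139, 2)), Mul(-1, -6535)) = Add(Mul(-5, 19321), 6535) = Add(-96605, 6535) = -90070)
Add(P, Add(1348, Mul(-1, 18994))) = Add(-90070, Add(1348, Mul(-1, 18994))) = Add(-90070, Add(1348, -18994)) = Add(-90070, -17646) = -107716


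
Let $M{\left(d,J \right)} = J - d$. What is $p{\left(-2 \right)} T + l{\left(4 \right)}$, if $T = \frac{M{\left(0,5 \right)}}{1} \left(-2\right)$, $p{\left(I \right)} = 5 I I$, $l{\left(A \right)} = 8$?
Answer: $-192$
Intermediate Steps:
$p{\left(I \right)} = 5 I^{2}$
$T = -10$ ($T = \frac{5 - 0}{1} \left(-2\right) = \left(5 + 0\right) 1 \left(-2\right) = 5 \cdot 1 \left(-2\right) = 5 \left(-2\right) = -10$)
$p{\left(-2 \right)} T + l{\left(4 \right)} = 5 \left(-2\right)^{2} \left(-10\right) + 8 = 5 \cdot 4 \left(-10\right) + 8 = 20 \left(-10\right) + 8 = -200 + 8 = -192$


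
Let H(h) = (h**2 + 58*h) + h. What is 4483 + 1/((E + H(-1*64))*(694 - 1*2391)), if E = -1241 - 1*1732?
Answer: 20183098104/4502141 ≈ 4483.0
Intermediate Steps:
H(h) = h**2 + 59*h
E = -2973 (E = -1241 - 1732 = -2973)
4483 + 1/((E + H(-1*64))*(694 - 1*2391)) = 4483 + 1/((-2973 + (-1*64)*(59 - 1*64))*(694 - 1*2391)) = 4483 + 1/((-2973 - 64*(59 - 64))*(694 - 2391)) = 4483 + 1/(-2973 - 64*(-5)*(-1697)) = 4483 - 1/1697/(-2973 + 320) = 4483 - 1/1697/(-2653) = 4483 - 1/2653*(-1/1697) = 4483 + 1/4502141 = 20183098104/4502141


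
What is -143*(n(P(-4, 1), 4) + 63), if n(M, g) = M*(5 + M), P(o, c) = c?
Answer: -9867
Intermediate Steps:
-143*(n(P(-4, 1), 4) + 63) = -143*(1*(5 + 1) + 63) = -143*(1*6 + 63) = -143*(6 + 63) = -143*69 = -9867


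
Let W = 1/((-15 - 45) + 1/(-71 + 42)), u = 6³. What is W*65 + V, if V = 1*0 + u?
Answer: 374171/1741 ≈ 214.92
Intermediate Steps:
u = 216
V = 216 (V = 1*0 + 216 = 0 + 216 = 216)
W = -29/1741 (W = 1/(-60 + 1/(-29)) = 1/(-60 - 1/29) = 1/(-1741/29) = -29/1741 ≈ -0.016657)
W*65 + V = -29/1741*65 + 216 = -1885/1741 + 216 = 374171/1741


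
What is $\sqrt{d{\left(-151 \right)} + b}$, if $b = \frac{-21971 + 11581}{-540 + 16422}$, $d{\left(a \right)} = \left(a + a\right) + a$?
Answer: $\frac{2 i \sqrt{7151799597}}{7941} \approx 21.299 i$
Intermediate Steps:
$d{\left(a \right)} = 3 a$ ($d{\left(a \right)} = 2 a + a = 3 a$)
$b = - \frac{5195}{7941}$ ($b = - \frac{10390}{15882} = \left(-10390\right) \frac{1}{15882} = - \frac{5195}{7941} \approx -0.6542$)
$\sqrt{d{\left(-151 \right)} + b} = \sqrt{3 \left(-151\right) - \frac{5195}{7941}} = \sqrt{-453 - \frac{5195}{7941}} = \sqrt{- \frac{3602468}{7941}} = \frac{2 i \sqrt{7151799597}}{7941}$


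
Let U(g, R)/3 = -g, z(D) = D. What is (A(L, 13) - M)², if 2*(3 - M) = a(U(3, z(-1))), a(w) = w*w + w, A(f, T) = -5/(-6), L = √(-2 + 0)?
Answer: 41209/36 ≈ 1144.7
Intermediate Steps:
L = I*√2 (L = √(-2) = I*√2 ≈ 1.4142*I)
A(f, T) = ⅚ (A(f, T) = -5*(-⅙) = ⅚)
U(g, R) = -3*g (U(g, R) = 3*(-g) = -3*g)
a(w) = w + w² (a(w) = w² + w = w + w²)
M = -33 (M = 3 - (-3*3)*(1 - 3*3)/2 = 3 - (-9)*(1 - 9)/2 = 3 - (-9)*(-8)/2 = 3 - ½*72 = 3 - 36 = -33)
(A(L, 13) - M)² = (⅚ - 1*(-33))² = (⅚ + 33)² = (203/6)² = 41209/36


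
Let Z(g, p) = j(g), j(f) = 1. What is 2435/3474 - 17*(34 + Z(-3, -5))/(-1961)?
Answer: 6842065/6812514 ≈ 1.0043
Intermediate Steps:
Z(g, p) = 1
2435/3474 - 17*(34 + Z(-3, -5))/(-1961) = 2435/3474 - 17*(34 + 1)/(-1961) = 2435*(1/3474) - 17*35*(-1/1961) = 2435/3474 - 595*(-1/1961) = 2435/3474 + 595/1961 = 6842065/6812514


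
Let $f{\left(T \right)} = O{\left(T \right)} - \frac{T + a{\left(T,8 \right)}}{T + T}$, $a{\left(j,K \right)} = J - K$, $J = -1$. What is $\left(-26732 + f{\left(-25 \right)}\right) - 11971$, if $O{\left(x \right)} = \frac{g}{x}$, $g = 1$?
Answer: $- \frac{967593}{25} \approx -38704.0$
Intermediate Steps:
$a{\left(j,K \right)} = -1 - K$
$O{\left(x \right)} = \frac{1}{x}$ ($O{\left(x \right)} = 1 \frac{1}{x} = \frac{1}{x}$)
$f{\left(T \right)} = \frac{1}{T} - \frac{-9 + T}{2 T}$ ($f{\left(T \right)} = \frac{1}{T} - \frac{T - 9}{T + T} = \frac{1}{T} - \frac{T - 9}{2 T} = \frac{1}{T} - \left(T - 9\right) \frac{1}{2 T} = \frac{1}{T} - \left(-9 + T\right) \frac{1}{2 T} = \frac{1}{T} - \frac{-9 + T}{2 T}$)
$\left(-26732 + f{\left(-25 \right)}\right) - 11971 = \left(-26732 + \frac{11 - -25}{2 \left(-25\right)}\right) - 11971 = \left(-26732 + \frac{1}{2} \left(- \frac{1}{25}\right) \left(11 + 25\right)\right) - 11971 = \left(-26732 + \frac{1}{2} \left(- \frac{1}{25}\right) 36\right) - 11971 = \left(-26732 - \frac{18}{25}\right) - 11971 = - \frac{668318}{25} - 11971 = - \frac{967593}{25}$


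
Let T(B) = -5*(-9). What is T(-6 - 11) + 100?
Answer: 145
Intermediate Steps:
T(B) = 45
T(-6 - 11) + 100 = 45 + 100 = 145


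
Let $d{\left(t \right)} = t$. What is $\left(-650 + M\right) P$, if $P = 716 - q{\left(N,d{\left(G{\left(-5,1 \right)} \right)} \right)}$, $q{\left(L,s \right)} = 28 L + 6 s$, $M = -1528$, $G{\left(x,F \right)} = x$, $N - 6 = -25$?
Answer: $-2783484$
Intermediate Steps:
$N = -19$ ($N = 6 - 25 = -19$)
$q{\left(L,s \right)} = 6 s + 28 L$
$P = 1278$ ($P = 716 - \left(6 \left(-5\right) + 28 \left(-19\right)\right) = 716 - \left(-30 - 532\right) = 716 - -562 = 716 + 562 = 1278$)
$\left(-650 + M\right) P = \left(-650 - 1528\right) 1278 = \left(-2178\right) 1278 = -2783484$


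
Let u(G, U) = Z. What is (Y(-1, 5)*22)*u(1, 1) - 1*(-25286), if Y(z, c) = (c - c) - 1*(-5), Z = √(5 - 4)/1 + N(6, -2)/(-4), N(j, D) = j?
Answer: 25231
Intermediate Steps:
Z = -½ (Z = √(5 - 4)/1 + 6/(-4) = √1*1 + 6*(-¼) = 1*1 - 3/2 = 1 - 3/2 = -½ ≈ -0.50000)
u(G, U) = -½
Y(z, c) = 5 (Y(z, c) = 0 + 5 = 5)
(Y(-1, 5)*22)*u(1, 1) - 1*(-25286) = (5*22)*(-½) - 1*(-25286) = 110*(-½) + 25286 = -55 + 25286 = 25231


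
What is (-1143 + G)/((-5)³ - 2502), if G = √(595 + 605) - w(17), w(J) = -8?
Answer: 1135/2627 - 20*√3/2627 ≈ 0.41887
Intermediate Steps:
G = 8 + 20*√3 (G = √(595 + 605) - 1*(-8) = √1200 + 8 = 20*√3 + 8 = 8 + 20*√3 ≈ 42.641)
(-1143 + G)/((-5)³ - 2502) = (-1143 + (8 + 20*√3))/((-5)³ - 2502) = (-1135 + 20*√3)/(-125 - 2502) = (-1135 + 20*√3)/(-2627) = (-1135 + 20*√3)*(-1/2627) = 1135/2627 - 20*√3/2627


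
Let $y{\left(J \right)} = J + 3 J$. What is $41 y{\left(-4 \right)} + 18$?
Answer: $-638$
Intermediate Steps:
$y{\left(J \right)} = 4 J$
$41 y{\left(-4 \right)} + 18 = 41 \cdot 4 \left(-4\right) + 18 = 41 \left(-16\right) + 18 = -656 + 18 = -638$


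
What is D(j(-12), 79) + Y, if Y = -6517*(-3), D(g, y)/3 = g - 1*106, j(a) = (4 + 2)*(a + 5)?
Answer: 19107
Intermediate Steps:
j(a) = 30 + 6*a (j(a) = 6*(5 + a) = 30 + 6*a)
D(g, y) = -318 + 3*g (D(g, y) = 3*(g - 1*106) = 3*(g - 106) = 3*(-106 + g) = -318 + 3*g)
Y = 19551
D(j(-12), 79) + Y = (-318 + 3*(30 + 6*(-12))) + 19551 = (-318 + 3*(30 - 72)) + 19551 = (-318 + 3*(-42)) + 19551 = (-318 - 126) + 19551 = -444 + 19551 = 19107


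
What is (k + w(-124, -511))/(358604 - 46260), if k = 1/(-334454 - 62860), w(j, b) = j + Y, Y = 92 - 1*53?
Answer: -33771691/124098644016 ≈ -0.00027214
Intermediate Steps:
Y = 39 (Y = 92 - 53 = 39)
w(j, b) = 39 + j (w(j, b) = j + 39 = 39 + j)
k = -1/397314 (k = 1/(-397314) = -1/397314 ≈ -2.5169e-6)
(k + w(-124, -511))/(358604 - 46260) = (-1/397314 + (39 - 124))/(358604 - 46260) = (-1/397314 - 85)/312344 = -33771691/397314*1/312344 = -33771691/124098644016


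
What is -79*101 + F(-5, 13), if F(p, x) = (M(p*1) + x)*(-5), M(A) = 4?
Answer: -8064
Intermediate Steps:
F(p, x) = -20 - 5*x (F(p, x) = (4 + x)*(-5) = -20 - 5*x)
-79*101 + F(-5, 13) = -79*101 + (-20 - 5*13) = -7979 + (-20 - 65) = -7979 - 85 = -8064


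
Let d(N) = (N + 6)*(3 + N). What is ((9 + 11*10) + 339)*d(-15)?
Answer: 49464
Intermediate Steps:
d(N) = (3 + N)*(6 + N) (d(N) = (6 + N)*(3 + N) = (3 + N)*(6 + N))
((9 + 11*10) + 339)*d(-15) = ((9 + 11*10) + 339)*(18 + (-15)² + 9*(-15)) = ((9 + 110) + 339)*(18 + 225 - 135) = (119 + 339)*108 = 458*108 = 49464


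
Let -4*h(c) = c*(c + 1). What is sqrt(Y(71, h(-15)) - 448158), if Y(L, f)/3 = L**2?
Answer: 3*I*sqrt(48115) ≈ 658.05*I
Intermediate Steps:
h(c) = -c*(1 + c)/4 (h(c) = -c*(c + 1)/4 = -c*(1 + c)/4)
Y(L, f) = 3*L**2
sqrt(Y(71, h(-15)) - 448158) = sqrt(3*71**2 - 448158) = sqrt(3*5041 - 448158) = sqrt(15123 - 448158) = sqrt(-433035) = 3*I*sqrt(48115)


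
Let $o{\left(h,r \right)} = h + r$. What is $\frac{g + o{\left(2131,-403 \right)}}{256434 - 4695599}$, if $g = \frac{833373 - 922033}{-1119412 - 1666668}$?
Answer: $- \frac{4376759}{11243517112} \approx -0.00038927$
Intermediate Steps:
$g = \frac{403}{12664}$ ($g = - \frac{88660}{-2786080} = \left(-88660\right) \left(- \frac{1}{2786080}\right) = \frac{403}{12664} \approx 0.031823$)
$\frac{g + o{\left(2131,-403 \right)}}{256434 - 4695599} = \frac{\frac{403}{12664} + \left(2131 - 403\right)}{256434 - 4695599} = \frac{\frac{403}{12664} + 1728}{-4439165} = \frac{21883795}{12664} \left(- \frac{1}{4439165}\right) = - \frac{4376759}{11243517112}$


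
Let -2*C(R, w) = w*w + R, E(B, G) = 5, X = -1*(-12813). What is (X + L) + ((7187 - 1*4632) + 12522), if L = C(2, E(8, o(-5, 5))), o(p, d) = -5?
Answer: 55753/2 ≈ 27877.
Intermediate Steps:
X = 12813
C(R, w) = -R/2 - w²/2 (C(R, w) = -(w*w + R)/2 = -(w² + R)/2 = -(R + w²)/2 = -R/2 - w²/2)
L = -27/2 (L = -½*2 - ½*5² = -1 - ½*25 = -1 - 25/2 = -27/2 ≈ -13.500)
(X + L) + ((7187 - 1*4632) + 12522) = (12813 - 27/2) + ((7187 - 1*4632) + 12522) = 25599/2 + ((7187 - 4632) + 12522) = 25599/2 + (2555 + 12522) = 25599/2 + 15077 = 55753/2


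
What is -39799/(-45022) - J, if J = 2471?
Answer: -111209563/45022 ≈ -2470.1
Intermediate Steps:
-39799/(-45022) - J = -39799/(-45022) - 1*2471 = -39799*(-1/45022) - 2471 = 39799/45022 - 2471 = -111209563/45022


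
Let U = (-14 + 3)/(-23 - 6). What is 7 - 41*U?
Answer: -248/29 ≈ -8.5517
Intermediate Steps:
U = 11/29 (U = -11/(-29) = -11*(-1/29) = 11/29 ≈ 0.37931)
7 - 41*U = 7 - 41*11/29 = 7 - 451/29 = -248/29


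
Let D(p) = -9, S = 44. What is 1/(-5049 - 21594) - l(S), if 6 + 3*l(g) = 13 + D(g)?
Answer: 17761/26643 ≈ 0.66663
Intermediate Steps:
l(g) = -⅔ (l(g) = -2 + (13 - 9)/3 = -2 + (⅓)*4 = -2 + 4/3 = -⅔)
1/(-5049 - 21594) - l(S) = 1/(-5049 - 21594) - 1*(-⅔) = 1/(-26643) + ⅔ = -1/26643 + ⅔ = 17761/26643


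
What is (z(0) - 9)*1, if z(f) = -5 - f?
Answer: -14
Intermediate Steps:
(z(0) - 9)*1 = ((-5 - 1*0) - 9)*1 = ((-5 + 0) - 9)*1 = (-5 - 9)*1 = -14*1 = -14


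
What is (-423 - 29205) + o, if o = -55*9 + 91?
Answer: -30032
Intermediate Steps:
o = -404 (o = -495 + 91 = -404)
(-423 - 29205) + o = (-423 - 29205) - 404 = -29628 - 404 = -30032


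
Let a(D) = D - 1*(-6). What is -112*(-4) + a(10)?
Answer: 464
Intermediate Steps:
a(D) = 6 + D (a(D) = D + 6 = 6 + D)
-112*(-4) + a(10) = -112*(-4) + (6 + 10) = 448 + 16 = 464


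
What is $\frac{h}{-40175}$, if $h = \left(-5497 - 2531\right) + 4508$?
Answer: $\frac{704}{8035} \approx 0.087617$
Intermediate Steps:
$h = -3520$ ($h = \left(-5497 - 2531\right) + 4508 = -8028 + 4508 = -3520$)
$\frac{h}{-40175} = - \frac{3520}{-40175} = \left(-3520\right) \left(- \frac{1}{40175}\right) = \frac{704}{8035}$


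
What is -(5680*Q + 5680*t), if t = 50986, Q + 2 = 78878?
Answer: -737616160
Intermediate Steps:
Q = 78876 (Q = -2 + 78878 = 78876)
-(5680*Q + 5680*t) = -5680/(1/(50986 + 78876)) = -5680/(1/129862) = -5680/1/129862 = -5680*129862 = -737616160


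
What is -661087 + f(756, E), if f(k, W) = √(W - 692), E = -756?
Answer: -661087 + 2*I*√362 ≈ -6.6109e+5 + 38.053*I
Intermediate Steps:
f(k, W) = √(-692 + W)
-661087 + f(756, E) = -661087 + √(-692 - 756) = -661087 + √(-1448) = -661087 + 2*I*√362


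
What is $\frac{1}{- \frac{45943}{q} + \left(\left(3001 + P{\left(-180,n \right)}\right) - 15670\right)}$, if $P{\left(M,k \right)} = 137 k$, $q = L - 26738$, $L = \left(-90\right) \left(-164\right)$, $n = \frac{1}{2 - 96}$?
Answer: $- \frac{281483}{3565438713} \approx -7.8948 \cdot 10^{-5}$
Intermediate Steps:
$n = - \frac{1}{94}$ ($n = \frac{1}{-94} = - \frac{1}{94} \approx -0.010638$)
$L = 14760$
$q = -11978$ ($q = 14760 - 26738 = -11978$)
$\frac{1}{- \frac{45943}{q} + \left(\left(3001 + P{\left(-180,n \right)}\right) - 15670\right)} = \frac{1}{- \frac{45943}{-11978} + \left(\left(3001 + 137 \left(- \frac{1}{94}\right)\right) - 15670\right)} = \frac{1}{\left(-45943\right) \left(- \frac{1}{11978}\right) + \left(\left(3001 - \frac{137}{94}\right) - 15670\right)} = \frac{1}{\frac{45943}{11978} + \left(\frac{281957}{94} - 15670\right)} = \frac{1}{\frac{45943}{11978} - \frac{1191023}{94}} = \frac{1}{- \frac{3565438713}{281483}} = - \frac{281483}{3565438713}$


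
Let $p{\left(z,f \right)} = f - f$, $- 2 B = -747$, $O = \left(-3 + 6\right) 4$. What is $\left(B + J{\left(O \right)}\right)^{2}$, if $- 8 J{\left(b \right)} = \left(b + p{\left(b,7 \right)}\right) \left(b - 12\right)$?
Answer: $\frac{558009}{4} \approx 1.395 \cdot 10^{5}$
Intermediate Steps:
$O = 12$ ($O = 3 \cdot 4 = 12$)
$B = \frac{747}{2}$ ($B = \left(- \frac{1}{2}\right) \left(-747\right) = \frac{747}{2} \approx 373.5$)
$p{\left(z,f \right)} = 0$
$J{\left(b \right)} = - \frac{b \left(-12 + b\right)}{8}$ ($J{\left(b \right)} = - \frac{\left(b + 0\right) \left(b - 12\right)}{8} = - \frac{b \left(-12 + b\right)}{8}$)
$\left(B + J{\left(O \right)}\right)^{2} = \left(\frac{747}{2} + \frac{1}{8} \cdot 12 \left(12 - 12\right)\right)^{2} = \left(\frac{747}{2} + \frac{1}{8} \cdot 12 \cdot 0\right)^{2} = \left(\frac{747}{2} + 0\right)^{2} = \left(\frac{747}{2}\right)^{2} = \frac{558009}{4}$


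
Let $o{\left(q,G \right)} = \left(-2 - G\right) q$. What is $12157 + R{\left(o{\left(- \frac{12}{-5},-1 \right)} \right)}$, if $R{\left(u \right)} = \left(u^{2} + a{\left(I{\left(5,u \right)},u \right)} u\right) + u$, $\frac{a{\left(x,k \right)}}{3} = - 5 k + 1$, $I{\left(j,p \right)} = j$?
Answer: $\frac{301669}{25} \approx 12067.0$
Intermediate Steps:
$a{\left(x,k \right)} = 3 - 15 k$ ($a{\left(x,k \right)} = 3 \left(- 5 k + 1\right) = 3 \left(1 - 5 k\right) = 3 - 15 k$)
$o{\left(q,G \right)} = q \left(-2 - G\right)$
$R{\left(u \right)} = u + u^{2} + u \left(3 - 15 u\right)$ ($R{\left(u \right)} = \left(u^{2} + \left(3 - 15 u\right) u\right) + u = \left(u^{2} + u \left(3 - 15 u\right)\right) + u = u + u^{2} + u \left(3 - 15 u\right)$)
$12157 + R{\left(o{\left(- \frac{12}{-5},-1 \right)} \right)} = 12157 + 2 \left(- - \frac{12}{-5} \left(2 - 1\right)\right) \left(2 - 7 \left(- - \frac{12}{-5} \left(2 - 1\right)\right)\right) = 12157 + 2 \left(\left(-1\right) \left(\left(-12\right) \left(- \frac{1}{5}\right)\right) 1\right) \left(2 - 7 \left(\left(-1\right) \left(\left(-12\right) \left(- \frac{1}{5}\right)\right) 1\right)\right) = 12157 + 2 \left(\left(-1\right) \frac{12}{5} \cdot 1\right) \left(2 - 7 \left(\left(-1\right) \frac{12}{5} \cdot 1\right)\right) = 12157 + 2 \left(- \frac{12}{5}\right) \left(2 - - \frac{84}{5}\right) = 12157 + 2 \left(- \frac{12}{5}\right) \left(2 + \frac{84}{5}\right) = 12157 + 2 \left(- \frac{12}{5}\right) \frac{94}{5} = 12157 - \frac{2256}{25} = \frac{301669}{25}$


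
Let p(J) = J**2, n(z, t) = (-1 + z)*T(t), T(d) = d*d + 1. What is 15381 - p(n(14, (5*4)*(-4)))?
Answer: -6924387988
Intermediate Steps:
T(d) = 1 + d**2 (T(d) = d**2 + 1 = 1 + d**2)
n(z, t) = (1 + t**2)*(-1 + z) (n(z, t) = (-1 + z)*(1 + t**2) = (1 + t**2)*(-1 + z))
15381 - p(n(14, (5*4)*(-4))) = 15381 - ((1 + ((5*4)*(-4))**2)*(-1 + 14))**2 = 15381 - ((1 + (20*(-4))**2)*13)**2 = 15381 - ((1 + (-80)**2)*13)**2 = 15381 - ((1 + 6400)*13)**2 = 15381 - (6401*13)**2 = 15381 - 1*83213**2 = 15381 - 1*6924403369 = 15381 - 6924403369 = -6924387988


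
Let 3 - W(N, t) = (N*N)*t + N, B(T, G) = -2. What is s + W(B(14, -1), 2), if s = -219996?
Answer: -219999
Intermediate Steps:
W(N, t) = 3 - N - t*N² (W(N, t) = 3 - ((N*N)*t + N) = 3 - (N²*t + N) = 3 - (t*N² + N) = 3 - (N + t*N²) = 3 + (-N - t*N²) = 3 - N - t*N²)
s + W(B(14, -1), 2) = -219996 + (3 - 1*(-2) - 1*2*(-2)²) = -219996 + (3 + 2 - 1*2*4) = -219996 + (3 + 2 - 8) = -219996 - 3 = -219999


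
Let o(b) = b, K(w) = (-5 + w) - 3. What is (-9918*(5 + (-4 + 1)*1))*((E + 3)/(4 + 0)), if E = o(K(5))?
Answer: 0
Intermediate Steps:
K(w) = -8 + w
E = -3 (E = -8 + 5 = -3)
(-9918*(5 + (-4 + 1)*1))*((E + 3)/(4 + 0)) = (-9918*(5 + (-4 + 1)*1))*((-3 + 3)/(4 + 0)) = (-9918*(5 - 3*1))*(0/4) = (-9918*(5 - 3))*(0*(¼)) = -9918*2*0 = -19836*0 = 0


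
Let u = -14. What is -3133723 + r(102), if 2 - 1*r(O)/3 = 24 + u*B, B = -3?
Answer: -3133915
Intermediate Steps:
r(O) = -192 (r(O) = 6 - 3*(24 - 14*(-3)) = 6 - 3*(24 + 42) = 6 - 3*66 = 6 - 198 = -192)
-3133723 + r(102) = -3133723 - 192 = -3133915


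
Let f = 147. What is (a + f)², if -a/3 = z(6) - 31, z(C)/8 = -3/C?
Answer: 63504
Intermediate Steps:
z(C) = -24/C (z(C) = 8*(-3/C) = -24/C)
a = 105 (a = -3*(-24/6 - 31) = -3*(-24*⅙ - 31) = -3*(-4 - 31) = -3*(-35) = 105)
(a + f)² = (105 + 147)² = 252² = 63504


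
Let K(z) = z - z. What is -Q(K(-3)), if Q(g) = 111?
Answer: -111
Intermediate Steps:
K(z) = 0
-Q(K(-3)) = -1*111 = -111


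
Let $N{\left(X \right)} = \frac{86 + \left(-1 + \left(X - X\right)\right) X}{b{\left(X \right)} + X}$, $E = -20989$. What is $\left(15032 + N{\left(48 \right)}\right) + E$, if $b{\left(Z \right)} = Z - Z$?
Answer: $- \frac{142949}{24} \approx -5956.2$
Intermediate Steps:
$b{\left(Z \right)} = 0$
$N{\left(X \right)} = \frac{86 - X}{X}$ ($N{\left(X \right)} = \frac{86 + \left(-1 + \left(X - X\right)\right) X}{0 + X} = \frac{86 + \left(-1 + 0\right) X}{X} = \frac{86 - X}{X}$)
$\left(15032 + N{\left(48 \right)}\right) + E = \left(15032 + \frac{86 - 48}{48}\right) - 20989 = \left(15032 + \frac{1}{48} \cdot 38\right) - 20989 = \left(15032 + \frac{19}{24}\right) - 20989 = \frac{360787}{24} - 20989 = - \frac{142949}{24}$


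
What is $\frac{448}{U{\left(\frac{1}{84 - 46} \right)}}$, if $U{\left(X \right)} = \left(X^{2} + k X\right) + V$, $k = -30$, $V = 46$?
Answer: $\frac{646912}{65285} \approx 9.909$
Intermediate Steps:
$U{\left(X \right)} = 46 + X^{2} - 30 X$ ($U{\left(X \right)} = \left(X^{2} - 30 X\right) + 46 = 46 + X^{2} - 30 X$)
$\frac{448}{U{\left(\frac{1}{84 - 46} \right)}} = \frac{448}{46 + \left(\frac{1}{84 - 46}\right)^{2} - \frac{30}{84 - 46}} = \frac{448}{46 + \left(\frac{1}{38}\right)^{2} - \frac{30}{38}} = \frac{448}{46 + \left(\frac{1}{38}\right)^{2} - \frac{15}{19}} = \frac{448}{46 + \frac{1}{1444} - \frac{15}{19}} = \frac{448}{\frac{65285}{1444}} = 448 \cdot \frac{1444}{65285} = \frac{646912}{65285}$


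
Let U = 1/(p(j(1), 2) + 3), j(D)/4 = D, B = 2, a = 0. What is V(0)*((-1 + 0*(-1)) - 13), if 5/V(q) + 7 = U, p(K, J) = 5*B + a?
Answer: 91/9 ≈ 10.111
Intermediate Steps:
j(D) = 4*D
p(K, J) = 10 (p(K, J) = 5*2 + 0 = 10 + 0 = 10)
U = 1/13 (U = 1/(10 + 3) = 1/13 ≈ 0.076923)
V(q) = -13/18 (V(q) = 5/(-7 + 1/13) = 5/(-90/13) = 5*(-13/90) = -13/18)
V(0)*((-1 + 0*(-1)) - 13) = -13*((-1 + 0*(-1)) - 13)/18 = -13*((-1 + 0) - 13)/18 = -13*(-1 - 13)/18 = -13/18*(-14) = 91/9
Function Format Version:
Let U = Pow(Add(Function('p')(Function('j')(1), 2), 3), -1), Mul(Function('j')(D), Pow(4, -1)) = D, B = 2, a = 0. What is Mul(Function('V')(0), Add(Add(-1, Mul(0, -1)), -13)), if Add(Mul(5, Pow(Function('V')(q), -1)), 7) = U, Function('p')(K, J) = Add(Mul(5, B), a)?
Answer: Rational(91, 9) ≈ 10.111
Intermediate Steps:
Function('j')(D) = Mul(4, D)
Function('p')(K, J) = 10 (Function('p')(K, J) = Add(Mul(5, 2), 0) = Add(10, 0) = 10)
U = Rational(1, 13) (U = Pow(Add(10, 3), -1) = Pow(13, -1) = Rational(1, 13) ≈ 0.076923)
Function('V')(q) = Rational(-13, 18) (Function('V')(q) = Mul(5, Pow(Add(-7, Rational(1, 13)), -1)) = Mul(5, Pow(Rational(-90, 13), -1)) = Mul(5, Rational(-13, 90)) = Rational(-13, 18))
Mul(Function('V')(0), Add(Add(-1, Mul(0, -1)), -13)) = Mul(Rational(-13, 18), Add(Add(-1, Mul(0, -1)), -13)) = Mul(Rational(-13, 18), Add(Add(-1, 0), -13)) = Mul(Rational(-13, 18), Add(-1, -13)) = Mul(Rational(-13, 18), -14) = Rational(91, 9)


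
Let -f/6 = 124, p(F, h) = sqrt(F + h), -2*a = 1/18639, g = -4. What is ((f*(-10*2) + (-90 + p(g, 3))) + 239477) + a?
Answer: 9478565225/37278 + I ≈ 2.5427e+5 + 1.0*I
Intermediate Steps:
a = -1/37278 (a = -1/2/18639 = -1/2*1/18639 = -1/37278 ≈ -2.6825e-5)
f = -744 (f = -6*124 = -744)
((f*(-10*2) + (-90 + p(g, 3))) + 239477) + a = ((-(-7440)*2 + (-90 + sqrt(-4 + 3))) + 239477) - 1/37278 = ((-744*(-20) + (-90 + sqrt(-1))) + 239477) - 1/37278 = ((14880 + (-90 + I)) + 239477) - 1/37278 = ((14790 + I) + 239477) - 1/37278 = (254267 + I) - 1/37278 = 9478565225/37278 + I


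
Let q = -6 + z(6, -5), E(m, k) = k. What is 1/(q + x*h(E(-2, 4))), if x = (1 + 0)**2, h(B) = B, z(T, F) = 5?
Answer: 1/3 ≈ 0.33333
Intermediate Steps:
x = 1 (x = 1**2 = 1)
q = -1 (q = -6 + 5 = -1)
1/(q + x*h(E(-2, 4))) = 1/(-1 + 1*4) = 1/(-1 + 4) = 1/3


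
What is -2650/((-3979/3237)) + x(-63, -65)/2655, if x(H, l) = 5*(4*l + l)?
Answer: 4553651375/2112849 ≈ 2155.2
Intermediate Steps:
x(H, l) = 25*l (x(H, l) = 5*(5*l) = 25*l)
-2650/((-3979/3237)) + x(-63, -65)/2655 = -2650/((-3979/3237)) + (25*(-65))/2655 = -2650/((-3979*1/3237)) - 1625*1/2655 = -2650/(-3979/3237) - 325/531 = -2650*(-3237/3979) - 325/531 = 8578050/3979 - 325/531 = 4553651375/2112849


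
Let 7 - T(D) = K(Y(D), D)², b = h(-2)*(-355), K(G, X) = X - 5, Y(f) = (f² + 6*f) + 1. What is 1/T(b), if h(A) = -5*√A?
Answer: -I/(-6301232*I + 17750*√2) ≈ 1.587e-7 - 6.322e-10*I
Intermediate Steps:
Y(f) = 1 + f² + 6*f
K(G, X) = -5 + X
b = 1775*I*√2 (b = -5*I*√2*(-355) = 1775*I*√2 ≈ 2510.2*I)
T(D) = 7 - (-5 + D)²
1/T(b) = 1/(7 - (-5 + 1775*I*√2)²)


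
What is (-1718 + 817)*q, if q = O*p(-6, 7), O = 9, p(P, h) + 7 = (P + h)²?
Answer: 48654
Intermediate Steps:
p(P, h) = -7 + (P + h)²
q = -54 (q = 9*(-7 + (-6 + 7)²) = 9*(-7 + 1²) = 9*(-7 + 1) = 9*(-6) = -54)
(-1718 + 817)*q = (-1718 + 817)*(-54) = -901*(-54) = 48654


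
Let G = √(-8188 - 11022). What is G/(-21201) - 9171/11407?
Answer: -9171/11407 - I*√19210/21201 ≈ -0.80398 - 0.0065374*I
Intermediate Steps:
G = I*√19210 (G = √(-19210) = I*√19210 ≈ 138.6*I)
G/(-21201) - 9171/11407 = (I*√19210)/(-21201) - 9171/11407 = (I*√19210)*(-1/21201) - 9171*1/11407 = -I*√19210/21201 - 9171/11407 = -9171/11407 - I*√19210/21201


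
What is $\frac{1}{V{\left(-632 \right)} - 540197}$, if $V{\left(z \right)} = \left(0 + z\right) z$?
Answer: $- \frac{1}{140773} \approx -7.1036 \cdot 10^{-6}$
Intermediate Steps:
$V{\left(z \right)} = z^{2}$ ($V{\left(z \right)} = z z = z^{2}$)
$\frac{1}{V{\left(-632 \right)} - 540197} = \frac{1}{\left(-632\right)^{2} - 540197} = \frac{1}{399424 - 540197} = \frac{1}{-140773} = - \frac{1}{140773}$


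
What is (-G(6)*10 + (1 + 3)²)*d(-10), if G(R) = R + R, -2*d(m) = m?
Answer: -520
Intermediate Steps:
d(m) = -m/2
G(R) = 2*R
(-G(6)*10 + (1 + 3)²)*d(-10) = (-2*6*10 + (1 + 3)²)*(-½*(-10)) = (-12*10 + 4²)*5 = (-1*120 + 16)*5 = (-120 + 16)*5 = -104*5 = -520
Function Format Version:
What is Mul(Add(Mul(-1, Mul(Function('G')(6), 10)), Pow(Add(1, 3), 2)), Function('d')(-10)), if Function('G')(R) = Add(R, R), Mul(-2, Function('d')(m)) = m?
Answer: -520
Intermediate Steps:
Function('d')(m) = Mul(Rational(-1, 2), m)
Function('G')(R) = Mul(2, R)
Mul(Add(Mul(-1, Mul(Function('G')(6), 10)), Pow(Add(1, 3), 2)), Function('d')(-10)) = Mul(Add(Mul(-1, Mul(Mul(2, 6), 10)), Pow(Add(1, 3), 2)), Mul(Rational(-1, 2), -10)) = Mul(Add(Mul(-1, Mul(12, 10)), Pow(4, 2)), 5) = Mul(Add(Mul(-1, 120), 16), 5) = Mul(Add(-120, 16), 5) = Mul(-104, 5) = -520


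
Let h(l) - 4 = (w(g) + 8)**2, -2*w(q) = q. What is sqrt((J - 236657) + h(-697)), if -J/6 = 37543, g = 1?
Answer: 41*I*sqrt(1099)/2 ≈ 679.6*I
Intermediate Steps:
w(q) = -q/2
J = -225258 (J = -6*37543 = -225258)
h(l) = 241/4 (h(l) = 4 + (-1/2*1 + 8)**2 = 4 + (-1/2 + 8)**2 = 4 + (15/2)**2 = 4 + 225/4 = 241/4)
sqrt((J - 236657) + h(-697)) = sqrt((-225258 - 236657) + 241/4) = sqrt(-461915 + 241/4) = sqrt(-1847419/4) = 41*I*sqrt(1099)/2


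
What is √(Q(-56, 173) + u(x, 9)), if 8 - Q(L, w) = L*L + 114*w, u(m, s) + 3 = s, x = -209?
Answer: 2*I*√5711 ≈ 151.14*I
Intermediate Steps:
u(m, s) = -3 + s
Q(L, w) = 8 - L² - 114*w (Q(L, w) = 8 - (L*L + 114*w) = 8 - (L² + 114*w) = 8 + (-L² - 114*w) = 8 - L² - 114*w)
√(Q(-56, 173) + u(x, 9)) = √((8 - 1*(-56)² - 114*173) + (-3 + 9)) = √((8 - 1*3136 - 19722) + 6) = √((8 - 3136 - 19722) + 6) = √(-22850 + 6) = √(-22844) = 2*I*√5711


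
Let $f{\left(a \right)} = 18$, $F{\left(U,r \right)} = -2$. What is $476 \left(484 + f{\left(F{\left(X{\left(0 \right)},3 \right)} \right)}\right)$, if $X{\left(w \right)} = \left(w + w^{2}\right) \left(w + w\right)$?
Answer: $238952$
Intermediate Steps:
$X{\left(w \right)} = 2 w \left(w + w^{2}\right)$ ($X{\left(w \right)} = \left(w + w^{2}\right) 2 w = 2 w \left(w + w^{2}\right)$)
$476 \left(484 + f{\left(F{\left(X{\left(0 \right)},3 \right)} \right)}\right) = 476 \left(484 + 18\right) = 476 \cdot 502 = 238952$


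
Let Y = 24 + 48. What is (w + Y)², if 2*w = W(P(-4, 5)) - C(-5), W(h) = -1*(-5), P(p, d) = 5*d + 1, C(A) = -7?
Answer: 6084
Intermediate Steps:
P(p, d) = 1 + 5*d
W(h) = 5
Y = 72
w = 6 (w = (5 - 1*(-7))/2 = (5 + 7)/2 = (½)*12 = 6)
(w + Y)² = (6 + 72)² = 78² = 6084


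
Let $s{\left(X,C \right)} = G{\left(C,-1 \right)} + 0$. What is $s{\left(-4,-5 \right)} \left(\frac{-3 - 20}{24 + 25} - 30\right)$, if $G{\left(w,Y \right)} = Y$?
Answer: $\frac{1493}{49} \approx 30.469$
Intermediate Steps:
$s{\left(X,C \right)} = -1$ ($s{\left(X,C \right)} = -1 + 0 = -1$)
$s{\left(-4,-5 \right)} \left(\frac{-3 - 20}{24 + 25} - 30\right) = - (\frac{-3 - 20}{24 + 25} - 30) = - (- \frac{23}{49} - 30) = \left(-1\right) \left(- \frac{1493}{49}\right) = \frac{1493}{49}$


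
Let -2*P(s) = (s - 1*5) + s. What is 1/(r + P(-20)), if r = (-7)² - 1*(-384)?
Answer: 2/911 ≈ 0.0021954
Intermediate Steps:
P(s) = 5/2 - s (P(s) = -((s - 1*5) + s)/2 = -((s - 5) + s)/2 = -((-5 + s) + s)/2 = -(-5 + 2*s)/2 = 5/2 - s)
r = 433 (r = 49 + 384 = 433)
1/(r + P(-20)) = 1/(433 + (5/2 - 1*(-20))) = 1/(433 + (5/2 + 20)) = 1/(433 + 45/2) = 1/(911/2) = 2/911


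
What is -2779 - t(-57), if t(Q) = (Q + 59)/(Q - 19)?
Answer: -105601/38 ≈ -2779.0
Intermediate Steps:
t(Q) = (59 + Q)/(-19 + Q)
-2779 - t(-57) = -2779 - (59 - 57)/(-19 - 57) = -2779 - 2/(-76) = -2779 - (-1)*2/76 = -2779 - 1*(-1/38) = -2779 + 1/38 = -105601/38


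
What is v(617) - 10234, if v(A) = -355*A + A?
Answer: -228652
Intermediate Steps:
v(A) = -354*A
v(617) - 10234 = -354*617 - 10234 = -218418 - 10234 = -228652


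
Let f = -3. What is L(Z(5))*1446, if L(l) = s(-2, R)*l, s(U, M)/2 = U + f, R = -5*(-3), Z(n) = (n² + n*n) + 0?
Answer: -723000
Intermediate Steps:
Z(n) = 2*n² (Z(n) = (n² + n²) + 0 = 2*n² + 0 = 2*n²)
R = 15
s(U, M) = -6 + 2*U (s(U, M) = 2*(U - 3) = 2*(-3 + U) = -6 + 2*U)
L(l) = -10*l (L(l) = (-6 + 2*(-2))*l = (-6 - 4)*l = -10*l)
L(Z(5))*1446 = -20*5²*1446 = -20*25*1446 = -10*50*1446 = -500*1446 = -723000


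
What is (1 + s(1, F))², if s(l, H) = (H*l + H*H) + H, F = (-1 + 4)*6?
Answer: 130321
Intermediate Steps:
F = 18 (F = 3*6 = 18)
s(l, H) = H + H² + H*l (s(l, H) = (H*l + H²) + H = (H² + H*l) + H = H + H² + H*l)
(1 + s(1, F))² = (1 + 18*(1 + 18 + 1))² = (1 + 18*20)² = (1 + 360)² = 361² = 130321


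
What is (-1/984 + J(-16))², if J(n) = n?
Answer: 247905025/968256 ≈ 256.03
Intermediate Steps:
(-1/984 + J(-16))² = (-1/984 - 16)² = (-15745/984)² = 247905025/968256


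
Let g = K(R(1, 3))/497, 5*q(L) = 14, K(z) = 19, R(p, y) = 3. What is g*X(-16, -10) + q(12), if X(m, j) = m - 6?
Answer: 4868/2485 ≈ 1.9590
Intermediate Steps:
X(m, j) = -6 + m
q(L) = 14/5 (q(L) = (⅕)*14 = 14/5)
g = 19/497 ≈ 0.038229
g*X(-16, -10) + q(12) = 19*(-6 - 16)/497 + 14/5 = (19/497)*(-22) + 14/5 = -418/497 + 14/5 = 4868/2485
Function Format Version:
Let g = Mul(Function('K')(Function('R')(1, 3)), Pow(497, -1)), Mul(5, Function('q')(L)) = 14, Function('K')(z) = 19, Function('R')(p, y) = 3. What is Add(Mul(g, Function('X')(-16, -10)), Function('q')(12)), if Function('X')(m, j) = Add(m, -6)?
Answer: Rational(4868, 2485) ≈ 1.9590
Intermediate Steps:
Function('X')(m, j) = Add(-6, m)
Function('q')(L) = Rational(14, 5) (Function('q')(L) = Mul(Rational(1, 5), 14) = Rational(14, 5))
g = Rational(19, 497) (g = Mul(19, Pow(497, -1)) = Mul(19, Rational(1, 497)) = Rational(19, 497) ≈ 0.038229)
Add(Mul(g, Function('X')(-16, -10)), Function('q')(12)) = Add(Mul(Rational(19, 497), Add(-6, -16)), Rational(14, 5)) = Add(Mul(Rational(19, 497), -22), Rational(14, 5)) = Add(Rational(-418, 497), Rational(14, 5)) = Rational(4868, 2485)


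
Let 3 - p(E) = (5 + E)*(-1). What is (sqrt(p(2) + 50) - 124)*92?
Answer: -11408 + 184*sqrt(15) ≈ -10695.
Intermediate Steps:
p(E) = 8 + E (p(E) = 3 - (5 + E)*(-1) = 3 - (-5 - E) = 3 + (5 + E) = 8 + E)
(sqrt(p(2) + 50) - 124)*92 = (sqrt((8 + 2) + 50) - 124)*92 = (sqrt(10 + 50) - 124)*92 = (sqrt(60) - 124)*92 = (2*sqrt(15) - 124)*92 = (-124 + 2*sqrt(15))*92 = -11408 + 184*sqrt(15)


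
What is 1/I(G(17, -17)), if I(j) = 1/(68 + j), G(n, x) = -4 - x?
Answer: 81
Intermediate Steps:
1/I(G(17, -17)) = 1/(1/(68 + (-4 - 1*(-17)))) = 1/(1/(68 + (-4 + 17))) = 1/(1/(68 + 13)) = 1/(1/81) = 81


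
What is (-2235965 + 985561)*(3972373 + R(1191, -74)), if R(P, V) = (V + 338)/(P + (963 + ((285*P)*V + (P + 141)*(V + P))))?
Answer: -1222530305843057273/246127 ≈ -4.9671e+12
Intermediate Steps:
R(P, V) = (338 + V)/(963 + P + (141 + P)*(P + V) + 285*P*V) (R(P, V) = (338 + V)/(P + (963 + (285*P*V + (141 + P)*(P + V)))) = (338 + V)/(P + (963 + ((141 + P)*(P + V) + 285*P*V))) = (338 + V)/(P + (963 + (141 + P)*(P + V) + 285*P*V)) = (338 + V)/(963 + P + (141 + P)*(P + V) + 285*P*V))
(-2235965 + 985561)*(3972373 + R(1191, -74)) = (-2235965 + 985561)*(3972373 + (338 - 74)/(963 + 1191² + 141*(-74) + 142*1191 + 286*1191*(-74))) = -1250404*(3972373 + 264/(963 + 1418481 - 10434 + 169122 - 25206324)) = -1250404*(3972373 + 264/(-23628192)) = -1250404*(3972373 - 1/23628192*264) = -1250404*(3972373 - 11/984508) = -1250404*3910832997473/984508 = -1222530305843057273/246127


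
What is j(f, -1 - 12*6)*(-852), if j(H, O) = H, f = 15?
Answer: -12780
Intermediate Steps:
j(f, -1 - 12*6)*(-852) = 15*(-852) = -12780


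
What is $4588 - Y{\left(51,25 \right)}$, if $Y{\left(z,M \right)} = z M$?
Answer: $3313$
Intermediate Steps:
$Y{\left(z,M \right)} = M z$
$4588 - Y{\left(51,25 \right)} = 4588 - 25 \cdot 51 = 4588 - 1275 = 3313$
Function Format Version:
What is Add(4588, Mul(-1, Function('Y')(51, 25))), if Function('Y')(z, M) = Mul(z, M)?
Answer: 3313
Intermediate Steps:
Function('Y')(z, M) = Mul(M, z)
Add(4588, Mul(-1, Function('Y')(51, 25))) = Add(4588, Mul(-1, Mul(25, 51))) = Add(4588, Mul(-1, 1275)) = Add(4588, -1275) = 3313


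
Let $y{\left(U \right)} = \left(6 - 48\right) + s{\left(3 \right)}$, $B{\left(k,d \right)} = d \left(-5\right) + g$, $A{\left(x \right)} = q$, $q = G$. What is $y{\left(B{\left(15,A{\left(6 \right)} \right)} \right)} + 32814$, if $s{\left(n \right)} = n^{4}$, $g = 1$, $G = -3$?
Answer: $32853$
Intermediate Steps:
$q = -3$
$A{\left(x \right)} = -3$
$B{\left(k,d \right)} = 1 - 5 d$ ($B{\left(k,d \right)} = d \left(-5\right) + 1 = - 5 d + 1 = 1 - 5 d$)
$y{\left(U \right)} = 39$ ($y{\left(U \right)} = \left(6 - 48\right) + 3^{4} = -42 + 81 = 39$)
$y{\left(B{\left(15,A{\left(6 \right)} \right)} \right)} + 32814 = 39 + 32814 = 32853$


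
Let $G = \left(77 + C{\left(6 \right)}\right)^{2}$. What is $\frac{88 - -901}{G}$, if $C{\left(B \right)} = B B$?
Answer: $\frac{989}{12769} \approx 0.077453$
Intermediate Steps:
$C{\left(B \right)} = B^{2}$
$G = 12769$ ($G = \left(77 + 6^{2}\right)^{2} = \left(77 + 36\right)^{2} = 113^{2} = 12769$)
$\frac{88 - -901}{G} = \frac{88 - -901}{12769} = \left(88 + 901\right) \frac{1}{12769} = 989 \cdot \frac{1}{12769} = \frac{989}{12769}$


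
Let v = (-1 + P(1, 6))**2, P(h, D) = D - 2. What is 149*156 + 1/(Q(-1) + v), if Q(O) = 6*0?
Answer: 209197/9 ≈ 23244.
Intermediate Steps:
P(h, D) = -2 + D
Q(O) = 0
v = 9 (v = (-1 + (-2 + 6))**2 = (-1 + 4)**2 = 3**2 = 9)
149*156 + 1/(Q(-1) + v) = 149*156 + 1/(0 + 9) = 23244 + 1/9 = 209197/9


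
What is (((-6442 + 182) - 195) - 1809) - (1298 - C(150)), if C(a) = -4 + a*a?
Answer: 12934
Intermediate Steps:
C(a) = -4 + a²
(((-6442 + 182) - 195) - 1809) - (1298 - C(150)) = (((-6442 + 182) - 195) - 1809) - (1298 - (-4 + 150²)) = ((-6260 - 195) - 1809) - (1298 - (-4 + 22500)) = (-6455 - 1809) - (1298 - 1*22496) = -8264 - (1298 - 22496) = -8264 - 1*(-21198) = -8264 + 21198 = 12934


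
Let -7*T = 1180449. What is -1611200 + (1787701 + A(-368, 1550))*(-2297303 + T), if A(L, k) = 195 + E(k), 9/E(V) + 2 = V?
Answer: -379160526693015/86 ≈ -4.4088e+12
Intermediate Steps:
T = -1180449/7 (T = -1/7*1180449 = -1180449/7 ≈ -1.6864e+5)
E(V) = 9/(-2 + V)
A(L, k) = 195 + 9/(-2 + k)
-1611200 + (1787701 + A(-368, 1550))*(-2297303 + T) = -1611200 + (1787701 + 3*(-127 + 65*1550)/(-2 + 1550))*(-2297303 - 1180449/7) = -1611200 + (1787701 + 3*(-127 + 100750)/1548)*(-17261570/7) = -1611200 + (1787701 + 3*(1/1548)*100623)*(-17261570/7) = -1611200 + (1787701 + 33541/172)*(-17261570/7) = -1611200 + (307518113/172)*(-17261570/7) = -1611200 - 379160388129815/86 = -379160526693015/86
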